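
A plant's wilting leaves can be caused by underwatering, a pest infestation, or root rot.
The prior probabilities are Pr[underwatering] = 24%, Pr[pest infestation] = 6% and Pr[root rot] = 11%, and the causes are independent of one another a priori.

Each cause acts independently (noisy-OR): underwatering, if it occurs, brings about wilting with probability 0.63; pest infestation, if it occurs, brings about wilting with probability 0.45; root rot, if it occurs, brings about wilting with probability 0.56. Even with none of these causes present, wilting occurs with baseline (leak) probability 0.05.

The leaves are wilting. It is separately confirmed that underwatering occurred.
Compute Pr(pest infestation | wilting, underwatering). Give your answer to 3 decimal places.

Under noisy-OR, P(wilting | causes) = 1 − (1−0.05)·∏(1−qᵢ) over the active causes.
P(wilting | underwatering) = 0.6485×0.94×0.89 + 0.84534×0.94×0.11 + 0.806675×0.06×0.89 + 0.914937×0.06×0.11 = 0.542535 + 0.087408 + 0.043076 + 0.006039 = 0.679058
Of this, 0.049115 comes from 0.043076 + 0.006039 (the pest infestation=true cases).
P(pest infestation | wilting, underwatering) = 0.049115 / 0.679058 ≈ 0.072

Pr(pest infestation | wilting, underwatering) ≈ 0.072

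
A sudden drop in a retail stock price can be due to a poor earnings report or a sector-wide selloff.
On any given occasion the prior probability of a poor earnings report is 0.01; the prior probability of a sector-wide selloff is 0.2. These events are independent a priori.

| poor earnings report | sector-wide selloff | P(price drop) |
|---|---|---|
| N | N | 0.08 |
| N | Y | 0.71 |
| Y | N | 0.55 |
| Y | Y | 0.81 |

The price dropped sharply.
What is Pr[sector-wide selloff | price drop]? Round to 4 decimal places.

Enumerate the 4 (poor earnings report, sector-wide selloff) configurations and weight by the priors:
  P(price drop) = 0.08*0.99*0.8 + 0.71*0.99*0.2 + 0.55*0.01*0.8 + 0.81*0.01*0.2
        = 0.063360 + 0.140580 + 0.004400 + 0.001620 = 0.209960
Keeping only the sector-wide selloff-present terms gives 0.142200, so
  P(sector-wide selloff | price drop) = 0.142200 / 0.209960 ≈ 0.6773

Pr[sector-wide selloff | price drop] ≈ 0.6773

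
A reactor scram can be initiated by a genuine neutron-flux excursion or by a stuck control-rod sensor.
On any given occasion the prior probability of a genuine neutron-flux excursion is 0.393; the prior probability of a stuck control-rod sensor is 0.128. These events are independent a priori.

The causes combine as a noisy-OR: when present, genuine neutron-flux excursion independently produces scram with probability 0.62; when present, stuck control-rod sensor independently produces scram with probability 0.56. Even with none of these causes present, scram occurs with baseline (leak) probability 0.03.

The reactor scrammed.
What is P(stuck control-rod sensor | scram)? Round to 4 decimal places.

P(stuck control-rod sensor | scram) ≈ 0.2718

Under noisy-OR, P(scram | causes) = 1 − (1−0.03)·∏(1−qᵢ) over the active causes.
Enumerate the 4 (genuine neutron-flux excursion, stuck control-rod sensor) configurations and weight by the priors:
  P(scram) = 0.03×0.607×0.872 + 0.5732×0.607×0.128 + 0.6314×0.393×0.872 + 0.837816×0.393×0.128
        = 0.015879 + 0.044535 + 0.216378 + 0.042145 = 0.318937
Keeping only the stuck control-rod sensor-present terms gives 0.086680, so
  P(stuck control-rod sensor | scram) = 0.086680 / 0.318937 ≈ 0.2718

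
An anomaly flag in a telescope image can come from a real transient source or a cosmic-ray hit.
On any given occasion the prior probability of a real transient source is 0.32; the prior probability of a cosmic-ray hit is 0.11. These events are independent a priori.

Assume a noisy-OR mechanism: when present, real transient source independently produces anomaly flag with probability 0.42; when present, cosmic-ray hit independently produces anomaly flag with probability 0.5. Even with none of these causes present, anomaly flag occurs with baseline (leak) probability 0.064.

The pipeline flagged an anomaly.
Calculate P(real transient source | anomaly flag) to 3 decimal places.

P(real transient source | anomaly flag) ≈ 0.665

Under noisy-OR, P(anomaly flag | causes) = 1 − (1−0.064)·∏(1−qᵢ) over the active causes.
Sum P(anomaly flag|·) weighted by the priors over the 4 (real transient source, cosmic-ray hit) configurations:
  P(anomaly flag) = 0.064×0.68×0.89 + 0.532×0.68×0.11 + 0.45712×0.32×0.89 + 0.72856×0.32×0.11
        = 0.038733 + 0.039794 + 0.130188 + 0.025645 = 0.234360
Keeping only the real transient source-present terms gives 0.155833, so
  P(real transient source | anomaly flag) = 0.155833 / 0.234360 ≈ 0.665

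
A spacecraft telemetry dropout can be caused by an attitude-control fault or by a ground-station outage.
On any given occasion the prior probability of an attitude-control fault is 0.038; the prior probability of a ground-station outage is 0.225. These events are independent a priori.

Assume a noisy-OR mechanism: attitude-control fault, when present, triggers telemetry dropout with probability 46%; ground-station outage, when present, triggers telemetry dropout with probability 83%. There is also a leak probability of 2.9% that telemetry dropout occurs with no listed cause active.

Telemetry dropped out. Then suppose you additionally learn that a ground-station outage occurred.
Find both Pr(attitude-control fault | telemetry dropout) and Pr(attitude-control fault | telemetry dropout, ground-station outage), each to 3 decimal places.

Pr(attitude-control fault | telemetry dropout) ≈ 0.097; Pr(attitude-control fault | telemetry dropout, ground-station outage) ≈ 0.041

Under noisy-OR, P(telemetry dropout | causes) = 1 − (1−0.029)·∏(1−qᵢ) over the active causes.
Numerator (weight on configurations with attitude-control fault): 0.014008 + 0.007788 = 0.021796
Denominator P(telemetry dropout): 0.029×0.962×0.775 + 0.83493×0.962×0.225 + 0.47566×0.038×0.775 + 0.910862×0.038×0.225 = 0.224138
P(attitude-control fault | telemetry dropout) = 0.021796/0.224138 ≈ 0.097

Now condition on the additional information:
P(telemetry dropout | ground-station outage) = 0.83493×0.962 + 0.910862×0.038 = 0.803203 + 0.034613 = 0.837816
Restricting to configurations with attitude-control fault present: 0.910862×0.038 = 0.034613.
P(attitude-control fault | telemetry dropout, ground-station outage) = 0.034613 / 0.837816 ≈ 0.041
Conditioning on ground-station outage lowers the posterior on attitude-control fault: the classic explaining-away effect in a common-effect structure.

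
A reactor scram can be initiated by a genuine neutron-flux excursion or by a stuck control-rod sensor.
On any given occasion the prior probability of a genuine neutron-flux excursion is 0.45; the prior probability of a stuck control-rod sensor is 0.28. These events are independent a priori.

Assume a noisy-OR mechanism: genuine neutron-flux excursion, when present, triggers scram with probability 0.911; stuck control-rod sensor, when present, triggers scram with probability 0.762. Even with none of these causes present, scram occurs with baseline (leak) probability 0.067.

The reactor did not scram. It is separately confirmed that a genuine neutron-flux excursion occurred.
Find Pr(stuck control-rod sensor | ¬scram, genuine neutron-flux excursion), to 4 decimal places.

Pr(stuck control-rod sensor | ¬scram, genuine neutron-flux excursion) ≈ 0.0847

Under noisy-OR, P(scram | causes) = 1 − (1−0.067)·∏(1−qᵢ) over the active causes.
Enumerate both values of stuck control-rod sensor and weight by the priors:
  P(¬scram | genuine neutron-flux excursion) = 0.083037×0.72 + 0.019763×0.28
        = 0.059787 + 0.005534 = 0.065321
Configurations with stuck control-rod sensor contribute 0.005534, so
  P(stuck control-rod sensor | ¬scram, genuine neutron-flux excursion) = 0.005534 / 0.065321 ≈ 0.0847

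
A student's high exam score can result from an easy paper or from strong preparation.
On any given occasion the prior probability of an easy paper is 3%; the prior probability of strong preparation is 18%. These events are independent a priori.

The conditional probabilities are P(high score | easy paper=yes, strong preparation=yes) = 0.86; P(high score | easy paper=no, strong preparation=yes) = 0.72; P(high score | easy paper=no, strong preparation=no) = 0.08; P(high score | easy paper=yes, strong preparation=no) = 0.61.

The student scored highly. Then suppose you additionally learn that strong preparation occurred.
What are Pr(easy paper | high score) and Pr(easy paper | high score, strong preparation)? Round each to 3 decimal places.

Pr(easy paper | high score) ≈ 0.094; Pr(easy paper | high score, strong preparation) ≈ 0.036

Enumerate the 4 (easy paper, strong preparation) configurations and weight by the priors:
  P(high score) = 0.08*0.97*0.82 + 0.72*0.97*0.18 + 0.61*0.03*0.82 + 0.86*0.03*0.18
        = 0.063632 + 0.125712 + 0.015006 + 0.004644 = 0.208994
The terms with easy paper present sum to 0.019650, so
  P(easy paper | high score) = 0.019650 / 0.208994 ≈ 0.094

With the extra evidence:
P(high score | strong preparation) = 0.72×0.97 + 0.86×0.03 = 0.698400 + 0.025800 = 0.724200
Of this, 0.025800 comes from 0.86×0.03 (the easy paper=true cases).
So P(easy paper | high score, strong preparation) = 0.025800/0.724200 ≈ 0.036.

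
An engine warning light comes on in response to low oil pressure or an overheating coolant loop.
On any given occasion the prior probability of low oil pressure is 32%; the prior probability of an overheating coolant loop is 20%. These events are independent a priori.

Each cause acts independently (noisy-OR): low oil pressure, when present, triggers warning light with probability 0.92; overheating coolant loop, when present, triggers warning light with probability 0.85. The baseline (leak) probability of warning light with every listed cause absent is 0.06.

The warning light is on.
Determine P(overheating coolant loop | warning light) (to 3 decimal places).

P(overheating coolant loop | warning light) ≈ 0.401

Under noisy-OR, P(warning light | causes) = 1 − (1−0.06)·∏(1−qᵢ) over the active causes.
By total probability over the 4 (low oil pressure, overheating coolant loop) configurations:
  P(warning light) = 0.06×0.68×0.8 + 0.859×0.68×0.2 + 0.9248×0.32×0.8 + 0.98872×0.32×0.2
        = 0.032640 + 0.116824 + 0.236749 + 0.063278 = 0.449491
Keeping only the overheating coolant loop-present terms gives 0.180102, so
  P(overheating coolant loop | warning light) = 0.180102 / 0.449491 ≈ 0.401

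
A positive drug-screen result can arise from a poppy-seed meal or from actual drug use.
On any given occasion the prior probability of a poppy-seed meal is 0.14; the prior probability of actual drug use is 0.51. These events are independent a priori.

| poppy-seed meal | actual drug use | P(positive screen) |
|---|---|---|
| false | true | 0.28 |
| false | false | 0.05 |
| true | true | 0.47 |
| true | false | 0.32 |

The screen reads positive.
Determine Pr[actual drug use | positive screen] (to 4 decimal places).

Pr[actual drug use | positive screen] ≈ 0.7842

Enumerate the 4 (poppy-seed meal, actual drug use) configurations and weight by the priors:
  P(positive screen) = 0.05*0.86*0.49 + 0.28*0.86*0.51 + 0.32*0.14*0.49 + 0.47*0.14*0.51
        = 0.021070 + 0.122808 + 0.021952 + 0.033558 = 0.199388
Configurations with actual drug use contribute 0.156366, so
  P(actual drug use | positive screen) = 0.156366 / 0.199388 ≈ 0.7842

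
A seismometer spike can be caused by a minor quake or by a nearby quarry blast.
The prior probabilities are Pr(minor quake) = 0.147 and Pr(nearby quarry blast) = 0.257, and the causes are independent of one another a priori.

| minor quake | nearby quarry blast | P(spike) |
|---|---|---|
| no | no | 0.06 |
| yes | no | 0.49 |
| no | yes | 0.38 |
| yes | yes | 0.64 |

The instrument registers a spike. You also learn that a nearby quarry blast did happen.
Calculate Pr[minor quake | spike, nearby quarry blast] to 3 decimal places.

Enumerate both values of minor quake and weight by the priors:
  P(spike | nearby quarry blast) = 0.38·0.853 + 0.64·0.147
        = 0.324140 + 0.094080 = 0.418220
Keeping only the minor quake-present terms gives 0.094080, so
  P(minor quake | spike, nearby quarry blast) = 0.094080 / 0.418220 ≈ 0.225

Pr[minor quake | spike, nearby quarry blast] ≈ 0.225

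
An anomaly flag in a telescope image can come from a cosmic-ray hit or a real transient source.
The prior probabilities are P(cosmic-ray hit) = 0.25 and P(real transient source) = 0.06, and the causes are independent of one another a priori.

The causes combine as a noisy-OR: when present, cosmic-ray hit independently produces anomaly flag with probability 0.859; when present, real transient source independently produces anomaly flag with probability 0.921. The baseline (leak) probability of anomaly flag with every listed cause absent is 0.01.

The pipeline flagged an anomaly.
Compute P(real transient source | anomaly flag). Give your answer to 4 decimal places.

P(real transient source | anomaly flag) ≈ 0.2121

Under noisy-OR, P(anomaly flag | causes) = 1 − (1−0.01)·∏(1−qᵢ) over the active causes.
By total probability over the 4 (cosmic-ray hit, real transient source) configurations:
  P(anomaly flag) = 0.01·0.75·0.94 + 0.92179·0.75·0.06 + 0.86041·0.25·0.94 + 0.988972·0.25·0.06
        = 0.007050 + 0.041481 + 0.202196 + 0.014835 = 0.265562
Configurations with real transient source contribute 0.056316, so
  P(real transient source | anomaly flag) = 0.056316 / 0.265562 ≈ 0.2121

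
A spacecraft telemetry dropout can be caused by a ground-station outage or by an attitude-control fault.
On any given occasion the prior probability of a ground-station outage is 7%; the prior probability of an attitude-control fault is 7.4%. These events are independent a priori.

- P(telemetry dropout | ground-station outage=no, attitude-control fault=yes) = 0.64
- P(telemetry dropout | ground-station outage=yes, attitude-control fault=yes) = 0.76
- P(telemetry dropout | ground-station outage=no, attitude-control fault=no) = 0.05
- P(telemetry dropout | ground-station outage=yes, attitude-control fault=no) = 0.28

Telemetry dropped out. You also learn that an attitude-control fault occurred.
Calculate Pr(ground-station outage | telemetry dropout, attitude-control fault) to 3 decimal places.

Pr(ground-station outage | telemetry dropout, attitude-control fault) ≈ 0.082

Enumerate both values of ground-station outage and weight by the priors:
  P(telemetry dropout | attitude-control fault) = 0.64*0.93 + 0.76*0.07
        = 0.595200 + 0.053200 = 0.648400
The terms with ground-station outage present sum to 0.053200, so
  P(ground-station outage | telemetry dropout, attitude-control fault) = 0.053200 / 0.648400 ≈ 0.082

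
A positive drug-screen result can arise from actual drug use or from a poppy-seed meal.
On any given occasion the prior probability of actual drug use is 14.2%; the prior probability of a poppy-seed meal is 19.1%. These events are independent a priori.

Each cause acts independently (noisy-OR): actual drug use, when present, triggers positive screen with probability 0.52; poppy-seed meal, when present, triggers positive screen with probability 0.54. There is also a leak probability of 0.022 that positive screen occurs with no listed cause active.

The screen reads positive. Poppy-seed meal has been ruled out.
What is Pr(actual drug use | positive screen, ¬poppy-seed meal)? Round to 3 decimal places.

Pr(actual drug use | positive screen, ¬poppy-seed meal) ≈ 0.800

Under noisy-OR, P(positive screen | causes) = 1 − (1−0.022)·∏(1−qᵢ) over the active causes.
P(positive screen | ¬poppy-seed meal) = 0.022×0.858 + 0.53056×0.142 = 0.018876 + 0.075340 = 0.094216
The actual drug use-present share is 0.53056×0.142 = 0.075340.
Hence the posterior is 0.075340/0.094216 ≈ 0.800.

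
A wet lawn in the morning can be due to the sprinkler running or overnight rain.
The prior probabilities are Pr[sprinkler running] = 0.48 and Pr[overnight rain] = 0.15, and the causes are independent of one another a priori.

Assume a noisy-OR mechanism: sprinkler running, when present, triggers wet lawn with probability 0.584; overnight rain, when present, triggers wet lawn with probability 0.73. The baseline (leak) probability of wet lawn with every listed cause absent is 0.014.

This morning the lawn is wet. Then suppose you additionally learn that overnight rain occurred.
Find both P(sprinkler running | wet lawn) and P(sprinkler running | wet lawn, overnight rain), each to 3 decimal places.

Under noisy-OR, P(wet lawn | causes) = 1 − (1−0.014)·∏(1−qᵢ) over the active causes.
Sum P(wet lawn|·) weighted by the priors over the 4 (sprinkler running, overnight rain) configurations:
  P(wet lawn) = 0.014*0.52*0.85 + 0.73378*0.52*0.15 + 0.589824*0.48*0.85 + 0.889252*0.48*0.15
        = 0.006188 + 0.057235 + 0.240648 + 0.064026 = 0.368097
The terms with sprinkler running present sum to 0.304674, so
  P(sprinkler running | wet lawn) = 0.304674 / 0.368097 ≈ 0.828

With the extra evidence:
For the numerator, keep only sprinkler running=true terms: 0.889252×0.48 = 0.426841
The normalizing constant is 0.73378×0.52 + 0.889252×0.48 = 0.808407
Posterior = 0.426841 / 0.808407 ≈ 0.528

P(sprinkler running | wet lawn) ≈ 0.828; P(sprinkler running | wet lawn, overnight rain) ≈ 0.528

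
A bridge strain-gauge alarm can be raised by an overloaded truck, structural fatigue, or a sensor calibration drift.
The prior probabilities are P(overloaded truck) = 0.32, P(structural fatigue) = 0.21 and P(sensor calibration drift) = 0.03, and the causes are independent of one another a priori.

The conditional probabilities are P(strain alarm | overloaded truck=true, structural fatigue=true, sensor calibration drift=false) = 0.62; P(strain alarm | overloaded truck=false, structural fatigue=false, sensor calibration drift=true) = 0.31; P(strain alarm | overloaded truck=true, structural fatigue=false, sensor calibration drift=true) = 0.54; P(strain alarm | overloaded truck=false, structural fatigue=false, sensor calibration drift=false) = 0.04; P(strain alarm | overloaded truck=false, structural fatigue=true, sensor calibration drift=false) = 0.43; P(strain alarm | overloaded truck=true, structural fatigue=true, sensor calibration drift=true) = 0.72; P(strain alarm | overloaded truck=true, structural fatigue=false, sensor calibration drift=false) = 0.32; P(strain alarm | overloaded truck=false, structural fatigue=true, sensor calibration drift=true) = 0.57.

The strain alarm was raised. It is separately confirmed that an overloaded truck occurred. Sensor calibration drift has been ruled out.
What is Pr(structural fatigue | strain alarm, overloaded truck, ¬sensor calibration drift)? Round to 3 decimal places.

Weight on structural fatigue=true, given the evidence: 0.62*0.21 = 0.130200
Normalizer over all consistent configurations: 0.32*0.79 + 0.62*0.21 = 0.383000
P(structural fatigue | strain alarm, overloaded truck, ¬sensor calibration drift) = 0.130200/0.383000 ≈ 0.340

Pr(structural fatigue | strain alarm, overloaded truck, ¬sensor calibration drift) ≈ 0.340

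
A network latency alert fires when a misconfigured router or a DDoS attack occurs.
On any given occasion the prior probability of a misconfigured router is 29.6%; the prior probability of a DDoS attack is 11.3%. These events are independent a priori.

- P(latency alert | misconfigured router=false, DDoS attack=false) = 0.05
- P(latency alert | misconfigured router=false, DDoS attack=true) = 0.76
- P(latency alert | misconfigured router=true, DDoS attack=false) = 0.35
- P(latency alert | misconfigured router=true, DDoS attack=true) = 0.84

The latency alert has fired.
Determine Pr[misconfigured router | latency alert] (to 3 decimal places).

Weight on misconfigured router=true, given the evidence: 0.091893 + 0.028096 = 0.119989
Denominator P(latency alert): 0.05·0.704·0.887 + 0.76·0.704·0.113 + 0.35·0.296·0.887 + 0.84·0.296·0.113 = 0.211671
Posterior = 0.119989 / 0.211671 ≈ 0.567

Pr[misconfigured router | latency alert] ≈ 0.567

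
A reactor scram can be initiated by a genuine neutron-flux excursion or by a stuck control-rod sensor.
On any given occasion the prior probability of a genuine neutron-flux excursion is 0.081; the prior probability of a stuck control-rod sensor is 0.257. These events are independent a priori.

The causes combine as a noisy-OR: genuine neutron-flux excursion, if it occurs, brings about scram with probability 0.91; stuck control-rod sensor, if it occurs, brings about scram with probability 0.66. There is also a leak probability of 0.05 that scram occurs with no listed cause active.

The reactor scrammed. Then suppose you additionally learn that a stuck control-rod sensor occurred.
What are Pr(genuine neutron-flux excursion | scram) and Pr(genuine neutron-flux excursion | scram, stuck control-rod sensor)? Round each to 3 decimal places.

Pr(genuine neutron-flux excursion | scram) ≈ 0.279; Pr(genuine neutron-flux excursion | scram, stuck control-rod sensor) ≈ 0.112

Under noisy-OR, P(scram | causes) = 1 − (1−0.05)·∏(1−qᵢ) over the active causes.
P(scram) = 0.05*0.919*0.743 + 0.677*0.919*0.257 + 0.9145*0.081*0.743 + 0.97093*0.081*0.257 = 0.034141 + 0.159896 + 0.055037 + 0.020212 = 0.269286
Of this, 0.075249 comes from 0.055037 + 0.020212 (the genuine neutron-flux excursion=true cases).
Hence the posterior is 0.075249/0.269286 ≈ 0.279.

With the extra evidence:
Sum P(scram|·) weighted by the priors over both values of genuine neutron-flux excursion:
  P(scram | stuck control-rod sensor) = 0.677×0.919 + 0.97093×0.081
        = 0.622163 + 0.078645 = 0.700808
Keeping only the genuine neutron-flux excursion-present terms gives 0.078645, so
  P(genuine neutron-flux excursion | scram, stuck control-rod sensor) = 0.078645 / 0.700808 ≈ 0.112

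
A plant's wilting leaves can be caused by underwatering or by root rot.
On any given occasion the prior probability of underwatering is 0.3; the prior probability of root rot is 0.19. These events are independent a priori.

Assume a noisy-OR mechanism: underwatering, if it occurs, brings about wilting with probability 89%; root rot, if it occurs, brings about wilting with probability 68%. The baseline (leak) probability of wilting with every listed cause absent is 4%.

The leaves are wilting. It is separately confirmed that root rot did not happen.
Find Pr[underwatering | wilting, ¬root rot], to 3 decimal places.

Pr[underwatering | wilting, ¬root rot] ≈ 0.906

Under noisy-OR, P(wilting | causes) = 1 − (1−0.04)·∏(1−qᵢ) over the active causes.
P(wilting | ¬root rot) = 0.04×0.7 + 0.8944×0.3 = 0.028000 + 0.268320 = 0.296320
Of this, 0.268320 comes from 0.8944×0.3 (the underwatering=true cases).
Hence the posterior is 0.268320/0.296320 ≈ 0.906.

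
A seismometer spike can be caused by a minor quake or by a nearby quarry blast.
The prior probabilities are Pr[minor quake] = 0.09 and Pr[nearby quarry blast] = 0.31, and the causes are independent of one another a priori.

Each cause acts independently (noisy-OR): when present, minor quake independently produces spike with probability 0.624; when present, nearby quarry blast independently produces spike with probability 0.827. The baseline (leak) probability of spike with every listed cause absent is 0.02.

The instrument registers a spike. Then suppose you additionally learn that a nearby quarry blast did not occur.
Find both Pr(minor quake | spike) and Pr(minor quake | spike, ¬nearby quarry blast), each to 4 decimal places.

Pr(minor quake | spike) ≈ 0.2093; Pr(minor quake | spike, ¬nearby quarry blast) ≈ 0.7575

Under noisy-OR, P(spike | causes) = 1 − (1−0.02)·∏(1−qᵢ) over the active causes.
Enumerate the 4 (minor quake, nearby quarry blast) configurations and weight by the priors:
  P(spike) = 0.02*0.91*0.69 + 0.83046*0.91*0.31 + 0.63152*0.09*0.69 + 0.936253*0.09*0.31
        = 0.012558 + 0.234273 + 0.039217 + 0.026121 = 0.312169
Keeping only the minor quake-present terms gives 0.065338, so
  P(minor quake | spike) = 0.065338 / 0.312169 ≈ 0.2093

Now also conditioning on nearby quarry blast≠true:
By total probability over both values of minor quake:
  P(spike | ¬nearby quarry blast) = 0.02*0.91 + 0.63152*0.09
        = 0.018200 + 0.056837 = 0.075037
Keeping only the minor quake-present terms gives 0.056837, so
  P(minor quake | spike, ¬nearby quarry blast) = 0.056837 / 0.075037 ≈ 0.7575
With nearby quarry blast excluded, minor quake must carry more of the explanatory weight for the spike.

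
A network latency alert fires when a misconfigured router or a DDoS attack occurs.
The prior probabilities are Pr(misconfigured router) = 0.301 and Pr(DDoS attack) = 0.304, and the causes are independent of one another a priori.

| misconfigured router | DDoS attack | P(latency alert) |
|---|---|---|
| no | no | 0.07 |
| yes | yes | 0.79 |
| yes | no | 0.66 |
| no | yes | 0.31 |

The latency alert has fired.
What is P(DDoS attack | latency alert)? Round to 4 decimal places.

P(DDoS attack | latency alert) ≈ 0.4450

Sum P(latency alert|·) weighted by the priors over the 4 (misconfigured router, DDoS attack) configurations:
  P(latency alert) = 0.07·0.699·0.696 + 0.31·0.699·0.304 + 0.66·0.301·0.696 + 0.79·0.301·0.304
        = 0.034055 + 0.065874 + 0.138267 + 0.072288 = 0.310484
Configurations with DDoS attack contribute 0.138162, so
  P(DDoS attack | latency alert) = 0.138162 / 0.310484 ≈ 0.4450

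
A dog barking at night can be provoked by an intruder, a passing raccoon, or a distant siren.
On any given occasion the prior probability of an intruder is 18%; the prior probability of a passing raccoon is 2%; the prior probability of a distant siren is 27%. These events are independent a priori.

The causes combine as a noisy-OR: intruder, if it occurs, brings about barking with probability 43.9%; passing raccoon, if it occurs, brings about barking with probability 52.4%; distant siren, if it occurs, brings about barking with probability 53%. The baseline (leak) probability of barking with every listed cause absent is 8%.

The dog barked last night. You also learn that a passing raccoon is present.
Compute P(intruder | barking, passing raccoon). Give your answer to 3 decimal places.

P(intruder | barking, passing raccoon) ≈ 0.217

Under noisy-OR, P(barking | causes) = 1 − (1−0.08)·∏(1−qᵢ) over the active causes.
P(barking | passing raccoon) = 0.56208×0.82×0.73 + 0.794178×0.82×0.27 + 0.754327×0.18×0.73 + 0.884534×0.18×0.27 = 0.336461 + 0.175831 + 0.099119 + 0.042988 = 0.654399
Restricting to configurations with intruder present: 0.099119 + 0.042988 = 0.142107.
P(intruder | barking, passing raccoon) = 0.142107 / 0.654399 ≈ 0.217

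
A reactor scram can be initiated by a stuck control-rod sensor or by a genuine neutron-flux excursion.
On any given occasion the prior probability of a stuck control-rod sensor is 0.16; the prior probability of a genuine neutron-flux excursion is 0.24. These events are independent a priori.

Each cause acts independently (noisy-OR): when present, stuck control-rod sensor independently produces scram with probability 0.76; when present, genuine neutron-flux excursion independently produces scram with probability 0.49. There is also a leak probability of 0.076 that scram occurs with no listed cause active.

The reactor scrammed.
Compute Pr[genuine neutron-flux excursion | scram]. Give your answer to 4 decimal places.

Pr[genuine neutron-flux excursion | scram] ≈ 0.4956

Under noisy-OR, P(scram | causes) = 1 − (1−0.076)·∏(1−qᵢ) over the active causes.
By total probability over the 4 (stuck control-rod sensor, genuine neutron-flux excursion) configurations:
  P(scram) = 0.076*0.84*0.76 + 0.52876*0.84*0.24 + 0.77824*0.16*0.76 + 0.886902*0.16*0.24
        = 0.048518 + 0.106598 + 0.094634 + 0.034057 = 0.283807
The terms with genuine neutron-flux excursion present sum to 0.140655, so
  P(genuine neutron-flux excursion | scram) = 0.140655 / 0.283807 ≈ 0.4956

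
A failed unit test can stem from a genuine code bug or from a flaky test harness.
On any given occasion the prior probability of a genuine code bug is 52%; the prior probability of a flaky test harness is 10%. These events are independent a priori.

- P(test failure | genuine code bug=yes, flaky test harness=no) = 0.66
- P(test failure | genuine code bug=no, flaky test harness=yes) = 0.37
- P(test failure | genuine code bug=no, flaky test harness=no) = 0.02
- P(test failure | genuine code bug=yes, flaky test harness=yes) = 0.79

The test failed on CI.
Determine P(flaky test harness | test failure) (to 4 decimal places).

P(flaky test harness | test failure) ≈ 0.1563

P(test failure) = 0.02·0.48·0.9 + 0.37·0.48·0.1 + 0.66·0.52·0.9 + 0.79·0.52·0.1 = 0.008640 + 0.017760 + 0.308880 + 0.041080 = 0.376360
Of this, 0.058840 comes from 0.017760 + 0.041080 (the flaky test harness=true cases).
P(flaky test harness | test failure) = 0.058840 / 0.376360 ≈ 0.1563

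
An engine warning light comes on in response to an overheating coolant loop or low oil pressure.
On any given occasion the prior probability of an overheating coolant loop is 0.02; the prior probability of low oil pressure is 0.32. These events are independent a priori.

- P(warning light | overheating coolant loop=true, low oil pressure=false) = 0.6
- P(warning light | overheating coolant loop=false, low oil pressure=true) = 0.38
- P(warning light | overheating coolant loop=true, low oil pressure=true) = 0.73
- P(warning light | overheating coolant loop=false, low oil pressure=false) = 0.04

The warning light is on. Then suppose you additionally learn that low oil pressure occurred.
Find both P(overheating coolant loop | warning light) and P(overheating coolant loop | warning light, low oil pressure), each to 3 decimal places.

P(overheating coolant loop | warning light) ≈ 0.081; P(overheating coolant loop | warning light, low oil pressure) ≈ 0.038

For the numerator, keep only overheating coolant loop=true terms: 0.008160 + 0.004672 = 0.012832
The normalizing constant is 0.04×0.98×0.68 + 0.38×0.98×0.32 + 0.6×0.02×0.68 + 0.73×0.02×0.32 = 0.158656
P(overheating coolant loop | warning light) = 0.012832/0.158656 ≈ 0.081

With the extra evidence:
Weight on overheating coolant loop=true, given the evidence: 0.73·0.02 = 0.014600
Normalizer over all consistent configurations: 0.38·0.98 + 0.73·0.02 = 0.387000
P(overheating coolant loop | warning light, low oil pressure) = 0.014600/0.387000 ≈ 0.038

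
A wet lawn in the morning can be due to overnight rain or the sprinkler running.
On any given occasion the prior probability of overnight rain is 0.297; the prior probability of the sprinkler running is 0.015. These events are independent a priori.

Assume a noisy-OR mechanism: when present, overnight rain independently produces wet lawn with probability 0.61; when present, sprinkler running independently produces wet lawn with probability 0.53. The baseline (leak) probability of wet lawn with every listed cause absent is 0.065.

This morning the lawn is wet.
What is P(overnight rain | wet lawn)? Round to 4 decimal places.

Under noisy-OR, P(wet lawn | causes) = 1 − (1−0.065)·∏(1−qᵢ) over the active causes.
P(wet lawn) = 0.065·0.703·0.985 + 0.56055·0.703·0.015 + 0.63535·0.297·0.985 + 0.828615·0.297·0.015 = 0.045010 + 0.005911 + 0.185868 + 0.003691 = 0.240480
Restricting to configurations with overnight rain present: 0.185868 + 0.003691 = 0.189559.
Hence the posterior is 0.189559/0.240480 ≈ 0.7883.

P(overnight rain | wet lawn) ≈ 0.7883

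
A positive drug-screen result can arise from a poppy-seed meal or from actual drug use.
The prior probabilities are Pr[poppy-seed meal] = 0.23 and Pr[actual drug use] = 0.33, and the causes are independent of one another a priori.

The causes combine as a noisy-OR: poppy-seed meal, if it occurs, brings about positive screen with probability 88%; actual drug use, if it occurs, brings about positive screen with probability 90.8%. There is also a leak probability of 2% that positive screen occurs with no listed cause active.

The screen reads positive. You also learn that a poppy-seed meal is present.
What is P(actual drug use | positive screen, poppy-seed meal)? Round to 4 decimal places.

Under noisy-OR, P(positive screen | causes) = 1 − (1−0.02)·∏(1−qᵢ) over the active causes.
By total probability over both values of actual drug use:
  P(positive screen | poppy-seed meal) = 0.8824·0.67 + 0.989181·0.33
        = 0.591208 + 0.326430 = 0.917638
Keeping only the actual drug use-present terms gives 0.326430, so
  P(actual drug use | positive screen, poppy-seed meal) = 0.326430 / 0.917638 ≈ 0.3557

P(actual drug use | positive screen, poppy-seed meal) ≈ 0.3557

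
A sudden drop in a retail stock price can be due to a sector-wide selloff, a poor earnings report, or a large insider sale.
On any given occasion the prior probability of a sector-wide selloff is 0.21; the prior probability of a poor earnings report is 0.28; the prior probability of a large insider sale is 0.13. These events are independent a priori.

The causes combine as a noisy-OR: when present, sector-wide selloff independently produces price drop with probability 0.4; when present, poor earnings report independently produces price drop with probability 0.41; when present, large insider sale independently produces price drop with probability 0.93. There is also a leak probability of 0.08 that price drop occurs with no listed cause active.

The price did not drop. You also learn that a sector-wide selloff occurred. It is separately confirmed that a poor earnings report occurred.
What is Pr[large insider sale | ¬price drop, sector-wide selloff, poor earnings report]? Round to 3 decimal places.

Pr[large insider sale | ¬price drop, sector-wide selloff, poor earnings report] ≈ 0.010

Under noisy-OR, P(price drop | causes) = 1 − (1−0.08)·∏(1−qᵢ) over the active causes.
Weight on large insider sale=true, given the evidence: 0.022798×0.13 = 0.002964
The normalizing constant is 0.32568×0.87 + 0.022798×0.13 = 0.286306
Posterior = 0.002964 / 0.286306 ≈ 0.010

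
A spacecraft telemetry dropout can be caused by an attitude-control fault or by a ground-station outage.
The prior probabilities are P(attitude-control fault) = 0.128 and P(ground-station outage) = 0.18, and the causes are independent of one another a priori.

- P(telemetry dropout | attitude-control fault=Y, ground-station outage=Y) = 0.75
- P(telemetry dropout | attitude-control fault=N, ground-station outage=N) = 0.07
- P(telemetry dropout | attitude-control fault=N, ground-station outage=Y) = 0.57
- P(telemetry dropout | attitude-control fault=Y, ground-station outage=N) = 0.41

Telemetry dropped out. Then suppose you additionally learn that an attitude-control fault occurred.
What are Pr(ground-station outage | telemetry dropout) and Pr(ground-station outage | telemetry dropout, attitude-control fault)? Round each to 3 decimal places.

For the numerator, keep only ground-station outage=true terms: 0.089467 + 0.017280 = 0.106747
Denominator P(telemetry dropout): 0.07*0.872*0.82 + 0.57*0.872*0.18 + 0.41*0.128*0.82 + 0.75*0.128*0.18 = 0.199834
Posterior = 0.106747 / 0.199834 ≈ 0.534

With the extra evidence:
Weight on ground-station outage=true, given the evidence: 0.75·0.18 = 0.135000
The normalizing constant is 0.41·0.82 + 0.75·0.18 = 0.471200
P(ground-station outage | telemetry dropout, attitude-control fault) = 0.135000/0.471200 ≈ 0.287

Pr(ground-station outage | telemetry dropout) ≈ 0.534; Pr(ground-station outage | telemetry dropout, attitude-control fault) ≈ 0.287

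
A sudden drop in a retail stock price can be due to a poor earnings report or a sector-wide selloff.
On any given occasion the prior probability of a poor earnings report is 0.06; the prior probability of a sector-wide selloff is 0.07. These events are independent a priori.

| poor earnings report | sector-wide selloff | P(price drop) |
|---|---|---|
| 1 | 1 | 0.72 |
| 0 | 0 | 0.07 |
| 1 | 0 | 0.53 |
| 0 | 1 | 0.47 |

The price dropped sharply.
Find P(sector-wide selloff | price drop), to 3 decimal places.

Sum P(price drop|·) weighted by the priors over the 4 (poor earnings report, sector-wide selloff) configurations:
  P(price drop) = 0.07×0.94×0.93 + 0.47×0.94×0.07 + 0.53×0.06×0.93 + 0.72×0.06×0.07
        = 0.061194 + 0.030926 + 0.029574 + 0.003024 = 0.124718
Configurations with sector-wide selloff contribute 0.033950, so
  P(sector-wide selloff | price drop) = 0.033950 / 0.124718 ≈ 0.272

P(sector-wide selloff | price drop) ≈ 0.272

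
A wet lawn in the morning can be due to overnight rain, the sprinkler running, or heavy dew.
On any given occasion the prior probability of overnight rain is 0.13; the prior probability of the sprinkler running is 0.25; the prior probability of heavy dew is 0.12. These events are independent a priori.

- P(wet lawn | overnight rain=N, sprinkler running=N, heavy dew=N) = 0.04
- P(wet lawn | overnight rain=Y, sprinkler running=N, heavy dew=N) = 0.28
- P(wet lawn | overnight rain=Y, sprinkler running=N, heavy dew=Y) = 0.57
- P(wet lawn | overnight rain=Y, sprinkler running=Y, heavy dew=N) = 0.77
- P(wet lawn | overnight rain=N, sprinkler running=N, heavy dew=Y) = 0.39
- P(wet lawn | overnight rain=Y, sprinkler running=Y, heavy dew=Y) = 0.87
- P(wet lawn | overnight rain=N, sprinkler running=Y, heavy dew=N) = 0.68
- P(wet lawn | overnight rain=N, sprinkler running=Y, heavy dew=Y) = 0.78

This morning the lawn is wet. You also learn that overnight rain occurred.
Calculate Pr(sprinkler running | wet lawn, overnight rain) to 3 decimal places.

Pr(sprinkler running | wet lawn, overnight rain) ≈ 0.453

Enumerate the 4 (sprinkler running, heavy dew) configurations and weight by the priors:
  P(wet lawn | overnight rain) = 0.28×0.75×0.88 + 0.57×0.75×0.12 + 0.77×0.25×0.88 + 0.87×0.25×0.12
        = 0.184800 + 0.051300 + 0.169400 + 0.026100 = 0.431600
The terms with sprinkler running present sum to 0.195500, so
  P(sprinkler running | wet lawn, overnight rain) = 0.195500 / 0.431600 ≈ 0.453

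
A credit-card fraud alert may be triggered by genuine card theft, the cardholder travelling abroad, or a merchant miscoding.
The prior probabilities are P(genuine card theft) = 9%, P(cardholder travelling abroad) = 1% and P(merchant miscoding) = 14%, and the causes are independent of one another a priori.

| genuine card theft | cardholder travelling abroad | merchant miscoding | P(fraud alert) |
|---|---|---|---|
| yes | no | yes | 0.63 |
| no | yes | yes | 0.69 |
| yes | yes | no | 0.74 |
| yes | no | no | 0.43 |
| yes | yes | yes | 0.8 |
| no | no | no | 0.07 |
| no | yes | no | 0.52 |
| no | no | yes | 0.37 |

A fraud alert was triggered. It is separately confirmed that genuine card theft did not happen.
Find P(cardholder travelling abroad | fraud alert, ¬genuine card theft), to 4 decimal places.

Sum P(fraud alert|·) weighted by the priors over the 4 (cardholder travelling abroad, merchant miscoding) configurations:
  P(fraud alert | ¬genuine card theft) = 0.07×0.99×0.86 + 0.37×0.99×0.14 + 0.52×0.01×0.86 + 0.69×0.01×0.14
        = 0.059598 + 0.051282 + 0.004472 + 0.000966 = 0.116318
Keeping only the cardholder travelling abroad-present terms gives 0.005438, so
  P(cardholder travelling abroad | fraud alert, ¬genuine card theft) = 0.005438 / 0.116318 ≈ 0.0468

P(cardholder travelling abroad | fraud alert, ¬genuine card theft) ≈ 0.0468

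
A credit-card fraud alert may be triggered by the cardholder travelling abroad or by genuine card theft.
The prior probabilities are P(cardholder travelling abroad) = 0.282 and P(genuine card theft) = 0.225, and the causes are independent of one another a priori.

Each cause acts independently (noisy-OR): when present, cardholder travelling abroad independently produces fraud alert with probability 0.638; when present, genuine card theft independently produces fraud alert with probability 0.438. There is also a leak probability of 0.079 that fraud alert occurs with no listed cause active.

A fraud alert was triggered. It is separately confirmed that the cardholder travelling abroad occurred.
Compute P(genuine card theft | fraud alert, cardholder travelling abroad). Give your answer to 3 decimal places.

Under noisy-OR, P(fraud alert | causes) = 1 − (1−0.079)·∏(1−qᵢ) over the active causes.
Numerator (weight on configurations with genuine card theft): 0.812628*0.225 = 0.182841
Denominator P(fraud alert | cardholder travelling abroad): 0.666598*0.775 + 0.812628*0.225 = 0.699454
P(genuine card theft | fraud alert, cardholder travelling abroad) = 0.182841/0.699454 ≈ 0.261

P(genuine card theft | fraud alert, cardholder travelling abroad) ≈ 0.261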